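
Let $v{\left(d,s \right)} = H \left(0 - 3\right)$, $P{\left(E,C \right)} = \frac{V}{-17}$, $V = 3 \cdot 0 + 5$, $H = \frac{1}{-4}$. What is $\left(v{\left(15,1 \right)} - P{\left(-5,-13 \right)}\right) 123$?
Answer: $\frac{8733}{68} \approx 128.43$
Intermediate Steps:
$H = - \frac{1}{4} \approx -0.25$
$V = 5$ ($V = 0 + 5 = 5$)
$P{\left(E,C \right)} = - \frac{5}{17}$ ($P{\left(E,C \right)} = \frac{5}{-17} = 5 \left(- \frac{1}{17}\right) = - \frac{5}{17}$)
$v{\left(d,s \right)} = \frac{3}{4}$ ($v{\left(d,s \right)} = - \frac{0 - 3}{4} = \left(- \frac{1}{4}\right) \left(-3\right) = \frac{3}{4}$)
$\left(v{\left(15,1 \right)} - P{\left(-5,-13 \right)}\right) 123 = \left(\frac{3}{4} - - \frac{5}{17}\right) 123 = \left(\frac{3}{4} + \frac{5}{17}\right) 123 = \frac{71}{68} \cdot 123 = \frac{8733}{68}$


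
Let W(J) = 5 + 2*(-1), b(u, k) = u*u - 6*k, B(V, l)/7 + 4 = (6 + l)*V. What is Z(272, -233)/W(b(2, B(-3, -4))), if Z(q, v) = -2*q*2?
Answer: -1088/3 ≈ -362.67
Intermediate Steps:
B(V, l) = -28 + 7*V*(6 + l) (B(V, l) = -28 + 7*((6 + l)*V) = -28 + 7*(V*(6 + l)) = -28 + 7*V*(6 + l))
b(u, k) = u² - 6*k
Z(q, v) = -4*q
W(J) = 3 (W(J) = 5 - 2 = 3)
Z(272, -233)/W(b(2, B(-3, -4))) = -4*272/3 = -1088*⅓ = -1088/3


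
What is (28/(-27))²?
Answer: 784/729 ≈ 1.0754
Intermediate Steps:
(28/(-27))² = (28*(-1/27))² = (-28/27)² = 784/729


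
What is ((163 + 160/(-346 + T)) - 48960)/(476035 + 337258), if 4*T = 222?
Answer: -28351377/472523233 ≈ -0.060000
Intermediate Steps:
T = 111/2 (T = (¼)*222 = 111/2 ≈ 55.500)
((163 + 160/(-346 + T)) - 48960)/(476035 + 337258) = ((163 + 160/(-346 + 111/2)) - 48960)/(476035 + 337258) = ((163 + 160/(-581/2)) - 48960)/813293 = ((163 - 2/581*160) - 48960)*(1/813293) = ((163 - 320/581) - 48960)*(1/813293) = (94383/581 - 48960)*(1/813293) = -28351377/581*1/813293 = -28351377/472523233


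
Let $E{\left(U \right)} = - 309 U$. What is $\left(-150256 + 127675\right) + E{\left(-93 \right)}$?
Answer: $6156$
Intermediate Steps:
$\left(-150256 + 127675\right) + E{\left(-93 \right)} = \left(-150256 + 127675\right) - -28737 = -22581 + 28737 = 6156$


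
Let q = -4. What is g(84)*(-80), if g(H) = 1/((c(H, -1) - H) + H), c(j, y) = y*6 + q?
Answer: 8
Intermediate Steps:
c(j, y) = -4 + 6*y (c(j, y) = y*6 - 4 = 6*y - 4 = -4 + 6*y)
g(H) = -1/10 (g(H) = 1/(((-4 + 6*(-1)) - H) + H) = 1/(((-4 - 6) - H) + H) = 1/((-10 - H) + H) = 1/(-10) = -1/10)
g(84)*(-80) = -1/10*(-80) = 8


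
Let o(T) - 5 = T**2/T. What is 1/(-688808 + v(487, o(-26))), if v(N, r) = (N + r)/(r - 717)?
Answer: -369/254170385 ≈ -1.4518e-6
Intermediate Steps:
o(T) = 5 + T (o(T) = 5 + T**2/T = 5 + T)
v(N, r) = (N + r)/(-717 + r)
1/(-688808 + v(487, o(-26))) = 1/(-688808 + (487 + (5 - 26))/(-717 + (5 - 26))) = 1/(-688808 + (487 - 21)/(-717 - 21)) = 1/(-688808 + 466/(-738)) = 1/(-688808 - 1/738*466) = 1/(-688808 - 233/369) = 1/(-254170385/369) = -369/254170385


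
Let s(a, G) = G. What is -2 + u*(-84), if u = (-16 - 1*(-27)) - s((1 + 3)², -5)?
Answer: -1346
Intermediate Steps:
u = 16 (u = (-16 - 1*(-27)) - 1*(-5) = (-16 + 27) + 5 = 11 + 5 = 16)
-2 + u*(-84) = -2 + 16*(-84) = -2 - 1344 = -1346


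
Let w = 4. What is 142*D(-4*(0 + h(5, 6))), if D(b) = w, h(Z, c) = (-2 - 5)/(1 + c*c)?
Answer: 568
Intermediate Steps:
h(Z, c) = -7/(1 + c²)
D(b) = 4
142*D(-4*(0 + h(5, 6))) = 142*4 = 568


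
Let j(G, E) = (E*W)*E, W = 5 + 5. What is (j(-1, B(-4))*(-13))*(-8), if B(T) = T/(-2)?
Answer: 4160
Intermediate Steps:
W = 10
B(T) = -T/2 (B(T) = T*(-½) = -T/2)
j(G, E) = 10*E² (j(G, E) = (E*10)*E = (10*E)*E = 10*E²)
(j(-1, B(-4))*(-13))*(-8) = ((10*(-½*(-4))²)*(-13))*(-8) = ((10*2²)*(-13))*(-8) = ((10*4)*(-13))*(-8) = (40*(-13))*(-8) = -520*(-8) = 4160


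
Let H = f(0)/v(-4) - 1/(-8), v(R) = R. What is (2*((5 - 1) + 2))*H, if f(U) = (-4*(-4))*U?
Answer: 3/2 ≈ 1.5000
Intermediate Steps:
f(U) = 16*U
H = ⅛ (H = (16*0)/(-4) - 1/(-8) = 0*(-¼) - 1*(-⅛) = 0 + ⅛ = ⅛ ≈ 0.12500)
(2*((5 - 1) + 2))*H = (2*((5 - 1) + 2))*(⅛) = (2*(4 + 2))*(⅛) = (2*6)*(⅛) = 12*(⅛) = 3/2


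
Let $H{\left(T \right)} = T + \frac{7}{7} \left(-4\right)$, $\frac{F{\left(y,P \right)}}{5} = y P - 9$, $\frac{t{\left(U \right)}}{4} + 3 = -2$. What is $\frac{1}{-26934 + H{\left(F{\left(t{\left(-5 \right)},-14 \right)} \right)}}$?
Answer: $- \frac{1}{25583} \approx -3.9088 \cdot 10^{-5}$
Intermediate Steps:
$t{\left(U \right)} = -20$ ($t{\left(U \right)} = -12 + 4 \left(-2\right) = -12 - 8 = -20$)
$F{\left(y,P \right)} = -45 + 5 P y$ ($F{\left(y,P \right)} = 5 \left(y P - 9\right) = 5 \left(P y - 9\right) = 5 \left(-9 + P y\right) = -45 + 5 P y$)
$H{\left(T \right)} = -4 + T$ ($H{\left(T \right)} = T + 7 \cdot \frac{1}{7} \left(-4\right) = T + 1 \left(-4\right) = T - 4 = -4 + T$)
$\frac{1}{-26934 + H{\left(F{\left(t{\left(-5 \right)},-14 \right)} \right)}} = \frac{1}{-26934 - \left(49 - 1400\right)} = \frac{1}{-26934 + \left(-4 + \left(-45 + 1400\right)\right)} = \frac{1}{-26934 + \left(-4 + 1355\right)} = \frac{1}{-26934 + 1351} = \frac{1}{-25583} = - \frac{1}{25583}$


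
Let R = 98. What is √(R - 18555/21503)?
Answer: √44914154717/21503 ≈ 9.8558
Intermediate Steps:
√(R - 18555/21503) = √(98 - 18555/21503) = √(2088739/21503) = √44914154717/21503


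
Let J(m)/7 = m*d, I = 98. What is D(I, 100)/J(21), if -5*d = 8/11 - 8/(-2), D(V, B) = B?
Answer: -1375/1911 ≈ -0.71952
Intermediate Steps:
d = -52/55 (d = -(8/11 - 8/(-2))/5 = -(8*(1/11) - 8*(-½))/5 = -(8/11 + 4)/5 = -⅕*52/11 = -52/55 ≈ -0.94545)
J(m) = -364*m/55 (J(m) = 7*(m*(-52/55)) = 7*(-52*m/55) = -364*m/55)
D(I, 100)/J(21) = 100/((-364/55*21)) = 100/(-7644/55) = 100*(-55/7644) = -1375/1911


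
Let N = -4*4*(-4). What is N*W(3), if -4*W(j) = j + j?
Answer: -96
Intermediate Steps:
W(j) = -j/2 (W(j) = -(j + j)/4 = -j/2)
N = 64 (N = -16*(-4) = 64)
N*W(3) = 64*(-½*3) = 64*(-3/2) = -96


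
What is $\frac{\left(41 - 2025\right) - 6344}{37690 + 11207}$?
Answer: $- \frac{2776}{16299} \approx -0.17032$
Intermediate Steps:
$\frac{\left(41 - 2025\right) - 6344}{37690 + 11207} = \frac{\left(41 - 2025\right) - 6344}{48897} = \left(-1984 - 6344\right) \frac{1}{48897} = \left(-8328\right) \frac{1}{48897} = - \frac{2776}{16299}$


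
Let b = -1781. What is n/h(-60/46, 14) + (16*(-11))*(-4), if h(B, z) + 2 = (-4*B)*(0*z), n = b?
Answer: 3189/2 ≈ 1594.5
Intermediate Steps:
n = -1781
h(B, z) = -2 (h(B, z) = -2 + (-4*B)*(0*z) = -2 - 4*B*0 = -2 + 0 = -2)
n/h(-60/46, 14) + (16*(-11))*(-4) = -1781/(-2) + (16*(-11))*(-4) = -1781*(-1/2) - 176*(-4) = 1781/2 + 704 = 3189/2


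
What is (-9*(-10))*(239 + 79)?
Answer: 28620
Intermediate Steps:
(-9*(-10))*(239 + 79) = 90*318 = 28620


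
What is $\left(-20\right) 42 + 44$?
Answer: $-796$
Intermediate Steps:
$\left(-20\right) 42 + 44 = -840 + 44 = -796$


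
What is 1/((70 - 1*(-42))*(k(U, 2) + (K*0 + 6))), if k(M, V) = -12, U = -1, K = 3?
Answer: -1/672 ≈ -0.0014881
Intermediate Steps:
1/((70 - 1*(-42))*(k(U, 2) + (K*0 + 6))) = 1/((70 - 1*(-42))*(-12 + (3*0 + 6))) = 1/((70 + 42)*(-12 + (0 + 6))) = 1/(112*(-12 + 6)) = 1/(112*(-6)) = 1/(-672) = -1/672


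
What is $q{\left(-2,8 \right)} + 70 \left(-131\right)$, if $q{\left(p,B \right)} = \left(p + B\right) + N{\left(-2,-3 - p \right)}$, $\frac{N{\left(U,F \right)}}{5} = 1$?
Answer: $-9159$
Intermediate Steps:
$N{\left(U,F \right)} = 5$ ($N{\left(U,F \right)} = 5 \cdot 1 = 5$)
$q{\left(p,B \right)} = 5 + B + p$ ($q{\left(p,B \right)} = \left(p + B\right) + 5 = \left(B + p\right) + 5 = 5 + B + p$)
$q{\left(-2,8 \right)} + 70 \left(-131\right) = \left(5 + 8 - 2\right) + 70 \left(-131\right) = 11 - 9170 = -9159$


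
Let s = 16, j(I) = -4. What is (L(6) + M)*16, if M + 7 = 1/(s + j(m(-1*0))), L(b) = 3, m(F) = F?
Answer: -188/3 ≈ -62.667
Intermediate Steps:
M = -83/12 (M = -7 + 1/(16 - 4) = -7 + 1/12 = -83/12 ≈ -6.9167)
(L(6) + M)*16 = (3 - 83/12)*16 = -47/12*16 = -188/3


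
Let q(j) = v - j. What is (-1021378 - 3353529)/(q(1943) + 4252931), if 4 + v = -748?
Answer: -4374907/4250236 ≈ -1.0293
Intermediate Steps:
v = -752 (v = -4 - 748 = -752)
q(j) = -752 - j
(-1021378 - 3353529)/(q(1943) + 4252931) = (-1021378 - 3353529)/((-752 - 1*1943) + 4252931) = -4374907/((-752 - 1943) + 4252931) = -4374907/(-2695 + 4252931) = -4374907/4250236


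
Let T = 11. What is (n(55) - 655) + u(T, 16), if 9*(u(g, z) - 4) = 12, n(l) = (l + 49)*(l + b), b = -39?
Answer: 3043/3 ≈ 1014.3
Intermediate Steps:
n(l) = (-39 + l)*(49 + l) (n(l) = (l + 49)*(l - 39) = (49 + l)*(-39 + l) = (-39 + l)*(49 + l))
u(g, z) = 16/3 (u(g, z) = 4 + (⅑)*12 = 4 + 4/3 = 16/3)
(n(55) - 655) + u(T, 16) = ((-1911 + 55² + 10*55) - 655) + 16/3 = ((-1911 + 3025 + 550) - 655) + 16/3 = (1664 - 655) + 16/3 = 1009 + 16/3 = 3043/3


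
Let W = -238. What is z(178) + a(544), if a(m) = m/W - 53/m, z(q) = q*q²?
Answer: 21476166541/3808 ≈ 5.6398e+6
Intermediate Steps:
z(q) = q³
a(m) = -53/m - m/238 (a(m) = m/(-238) - 53/m = m*(-1/238) - 53/m = -m/238 - 53/m = -53/m - m/238)
z(178) + a(544) = 178³ + (-53/544 - 1/238*544) = 5639752 + (-53*1/544 - 16/7) = 5639752 + (-53/544 - 16/7) = 5639752 - 9075/3808 = 21476166541/3808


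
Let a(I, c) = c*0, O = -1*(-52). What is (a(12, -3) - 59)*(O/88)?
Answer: -767/22 ≈ -34.864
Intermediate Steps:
O = 52
a(I, c) = 0
(a(12, -3) - 59)*(O/88) = (0 - 59)*(52/88) = -3068/88 = -59*13/22 = -767/22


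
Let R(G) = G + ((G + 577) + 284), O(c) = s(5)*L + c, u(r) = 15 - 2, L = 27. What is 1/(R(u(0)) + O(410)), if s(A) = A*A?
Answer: 1/1972 ≈ 0.00050710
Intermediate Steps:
s(A) = A**2
u(r) = 13
O(c) = 675 + c (O(c) = 5**2*27 + c = 25*27 + c = 675 + c)
R(G) = 861 + 2*G (R(G) = G + ((577 + G) + 284) = G + (861 + G) = 861 + 2*G)
1/(R(u(0)) + O(410)) = 1/((861 + 2*13) + (675 + 410)) = 1/((861 + 26) + 1085) = 1/(887 + 1085) = 1/1972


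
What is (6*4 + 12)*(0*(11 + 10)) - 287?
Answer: -287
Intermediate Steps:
(6*4 + 12)*(0*(11 + 10)) - 287 = (24 + 12)*(0*21) - 287 = 36*0 - 287 = 0 - 287 = -287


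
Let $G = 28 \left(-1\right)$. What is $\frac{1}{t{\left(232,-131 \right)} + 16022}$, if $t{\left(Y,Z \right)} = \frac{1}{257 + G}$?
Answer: $\frac{229}{3669039} \approx 6.2414 \cdot 10^{-5}$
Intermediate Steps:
$G = -28$
$t{\left(Y,Z \right)} = \frac{1}{229}$ ($t{\left(Y,Z \right)} = \frac{1}{257 - 28} = \frac{1}{229}$)
$\frac{1}{t{\left(232,-131 \right)} + 16022} = \frac{1}{\frac{1}{229} + 16022} = \frac{1}{\frac{3669039}{229}} = \frac{229}{3669039}$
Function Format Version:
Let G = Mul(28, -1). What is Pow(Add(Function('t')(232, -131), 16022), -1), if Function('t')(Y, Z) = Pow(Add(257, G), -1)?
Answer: Rational(229, 3669039) ≈ 6.2414e-5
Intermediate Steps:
G = -28
Function('t')(Y, Z) = Rational(1, 229) (Function('t')(Y, Z) = Pow(Add(257, -28), -1) = Pow(229, -1) = Rational(1, 229))
Pow(Add(Function('t')(232, -131), 16022), -1) = Pow(Add(Rational(1, 229), 16022), -1) = Pow(Rational(3669039, 229), -1) = Rational(229, 3669039)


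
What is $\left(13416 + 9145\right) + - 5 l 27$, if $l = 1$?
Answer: $22426$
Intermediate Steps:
$\left(13416 + 9145\right) + - 5 l 27 = \left(13416 + 9145\right) + \left(-5\right) 1 \cdot 27 = 22561 - 135 = 22426$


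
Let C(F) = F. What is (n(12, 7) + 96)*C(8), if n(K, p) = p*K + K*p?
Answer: 2112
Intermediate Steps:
n(K, p) = 2*K*p (n(K, p) = K*p + K*p = 2*K*p)
(n(12, 7) + 96)*C(8) = (2*12*7 + 96)*8 = (168 + 96)*8 = 264*8 = 2112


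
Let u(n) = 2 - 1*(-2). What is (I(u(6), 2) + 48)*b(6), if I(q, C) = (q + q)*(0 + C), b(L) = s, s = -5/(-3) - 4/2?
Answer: -64/3 ≈ -21.333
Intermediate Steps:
u(n) = 4 (u(n) = 2 + 2 = 4)
s = -⅓ (s = -5*(-⅓) - 4*½ = 5/3 - 2 = -⅓ ≈ -0.33333)
b(L) = -⅓
I(q, C) = 2*C*q (I(q, C) = (2*q)*C = 2*C*q)
(I(u(6), 2) + 48)*b(6) = (2*2*4 + 48)*(-⅓) = (16 + 48)*(-⅓) = 64*(-⅓) = -64/3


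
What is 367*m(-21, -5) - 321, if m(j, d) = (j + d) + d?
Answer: -11698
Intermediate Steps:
m(j, d) = j + 2*d (m(j, d) = (d + j) + d = j + 2*d)
367*m(-21, -5) - 321 = 367*(-21 + 2*(-5)) - 321 = 367*(-21 - 10) - 321 = 367*(-31) - 321 = -11377 - 321 = -11698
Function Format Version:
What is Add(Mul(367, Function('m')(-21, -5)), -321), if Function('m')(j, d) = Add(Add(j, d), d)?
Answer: -11698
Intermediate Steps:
Function('m')(j, d) = Add(j, Mul(2, d)) (Function('m')(j, d) = Add(Add(d, j), d) = Add(j, Mul(2, d)))
Add(Mul(367, Function('m')(-21, -5)), -321) = Add(Mul(367, Add(-21, Mul(2, -5))), -321) = Add(Mul(367, Add(-21, -10)), -321) = Add(Mul(367, -31), -321) = Add(-11377, -321) = -11698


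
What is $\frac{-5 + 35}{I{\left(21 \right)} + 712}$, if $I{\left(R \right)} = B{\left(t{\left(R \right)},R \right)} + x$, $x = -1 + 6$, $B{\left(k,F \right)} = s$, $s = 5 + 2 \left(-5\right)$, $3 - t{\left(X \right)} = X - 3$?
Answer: $\frac{15}{356} \approx 0.042135$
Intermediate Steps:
$t{\left(X \right)} = 6 - X$ ($t{\left(X \right)} = 3 - \left(X - 3\right) = 3 - \left(-3 + X\right) = 6 - X$)
$s = -5$ ($s = 5 - 10 = -5$)
$B{\left(k,F \right)} = -5$
$x = 5$
$I{\left(R \right)} = 0$ ($I{\left(R \right)} = -5 + 5 = 0$)
$\frac{-5 + 35}{I{\left(21 \right)} + 712} = \frac{-5 + 35}{0 + 712} = \frac{30}{712} = 30 \cdot \frac{1}{712} = \frac{15}{356}$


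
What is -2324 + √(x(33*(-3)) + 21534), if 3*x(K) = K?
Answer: -2324 + 3*√2389 ≈ -2177.4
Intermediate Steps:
x(K) = K/3
-2324 + √(x(33*(-3)) + 21534) = -2324 + √((33*(-3))/3 + 21534) = -2324 + √((⅓)*(-99) + 21534) = -2324 + √(-33 + 21534) = -2324 + √21501 = -2324 + 3*√2389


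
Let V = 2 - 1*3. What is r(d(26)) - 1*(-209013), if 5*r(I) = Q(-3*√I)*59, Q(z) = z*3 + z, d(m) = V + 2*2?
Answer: 209013 - 708*√3/5 ≈ 2.0877e+5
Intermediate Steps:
V = -1 (V = 2 - 3 = -1)
d(m) = 3 (d(m) = -1 + 2*2 = -1 + 4 = 3)
Q(z) = 4*z (Q(z) = 3*z + z = 4*z)
r(I) = -708*√I/5 (r(I) = ((4*(-3*√I))*59)/5 = (-12*√I*59)/5 = (-708*√I)/5 = -708*√I/5)
r(d(26)) - 1*(-209013) = -708*√3/5 - 1*(-209013) = -708*√3/5 + 209013 = 209013 - 708*√3/5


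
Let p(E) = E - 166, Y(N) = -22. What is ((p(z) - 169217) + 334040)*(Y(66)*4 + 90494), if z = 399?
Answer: 14922052736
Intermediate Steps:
p(E) = -166 + E
((p(z) - 169217) + 334040)*(Y(66)*4 + 90494) = (((-166 + 399) - 169217) + 334040)*(-22*4 + 90494) = ((233 - 169217) + 334040)*(-88 + 90494) = (-168984 + 334040)*90406 = 165056*90406 = 14922052736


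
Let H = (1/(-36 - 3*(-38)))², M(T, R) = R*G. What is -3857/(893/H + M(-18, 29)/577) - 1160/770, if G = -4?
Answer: -131275063014621/87139367734496 ≈ -1.5065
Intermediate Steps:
M(T, R) = -4*R (M(T, R) = R*(-4) = -4*R)
H = 1/2196324 (H = (-1/38/(-39))² = (-1/39*(-1/38))² = (1/1482)² = 1/2196324 ≈ 4.5531e-7)
-3857/(893/H + M(-18, 29)/577) - 1160/770 = -3857/(893/(1/2196324) - 4*29/577) - 1160/770 = -3857/(893*2196324 - 116*1/577) - 1160*1/770 = -3857/(1961317332 - 116/577) - 116/77 = -3857/1131680100448/577 - 116/77 = -3857*577/1131680100448 - 116/77 = -2225489/1131680100448 - 116/77 = -131275063014621/87139367734496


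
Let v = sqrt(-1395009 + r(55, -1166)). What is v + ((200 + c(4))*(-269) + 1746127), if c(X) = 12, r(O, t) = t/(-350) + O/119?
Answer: 1689099 + 3*I*sqrt(54874079799)/595 ≈ 1.6891e+6 + 1181.1*I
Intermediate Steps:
r(O, t) = -t/350 + O/119 (r(O, t) = t*(-1/350) + O*(1/119) = -t/350 + O/119)
v = 3*I*sqrt(54874079799)/595 (v = sqrt(-1395009 + (-1/350*(-1166) + (1/119)*55)) = sqrt(-1395009 + (583/175 + 55/119)) = sqrt(-1395009 + 11286/2975) = sqrt(-4150140489/2975) = 3*I*sqrt(54874079799)/595 ≈ 1181.1*I)
v + ((200 + c(4))*(-269) + 1746127) = 3*I*sqrt(54874079799)/595 + ((200 + 12)*(-269) + 1746127) = 3*I*sqrt(54874079799)/595 + (212*(-269) + 1746127) = 3*I*sqrt(54874079799)/595 + (-57028 + 1746127) = 3*I*sqrt(54874079799)/595 + 1689099 = 1689099 + 3*I*sqrt(54874079799)/595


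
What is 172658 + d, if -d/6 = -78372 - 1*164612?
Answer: 1630562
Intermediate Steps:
d = 1457904 (d = -6*(-78372 - 1*164612) = -6*(-78372 - 164612) = -6*(-242984) = 1457904)
172658 + d = 172658 + 1457904 = 1630562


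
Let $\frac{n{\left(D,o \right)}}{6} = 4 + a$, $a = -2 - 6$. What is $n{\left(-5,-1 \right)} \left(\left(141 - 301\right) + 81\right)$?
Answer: $1896$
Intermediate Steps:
$a = -8$ ($a = -2 - 6 = -8$)
$n{\left(D,o \right)} = -24$ ($n{\left(D,o \right)} = 6 \left(4 - 8\right) = 6 \left(-4\right) = -24$)
$n{\left(-5,-1 \right)} \left(\left(141 - 301\right) + 81\right) = - 24 \left(\left(141 - 301\right) + 81\right) = - 24 \left(-160 + 81\right) = \left(-24\right) \left(-79\right) = 1896$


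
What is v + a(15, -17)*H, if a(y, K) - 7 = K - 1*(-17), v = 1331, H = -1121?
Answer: -6516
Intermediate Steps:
a(y, K) = 24 + K (a(y, K) = 7 + (K - 1*(-17)) = 7 + (K + 17) = 7 + (17 + K) = 24 + K)
v + a(15, -17)*H = 1331 + (24 - 17)*(-1121) = 1331 + 7*(-1121) = 1331 - 7847 = -6516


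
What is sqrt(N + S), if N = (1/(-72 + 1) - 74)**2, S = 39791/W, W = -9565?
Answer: sqrt(2524558626393110)/679115 ≈ 73.986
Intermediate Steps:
S = -39791/9565 (S = 39791/(-9565) = 39791*(-1/9565) = -39791/9565 ≈ -4.1601)
N = 27615025/5041 (N = (1/(-71) - 74)**2 = (-1/71 - 74)**2 = (-5255/71)**2 = 27615025/5041 ≈ 5478.1)
sqrt(N + S) = sqrt(27615025/5041 - 39791/9565) = sqrt(263937127694/48217165) = sqrt(2524558626393110)/679115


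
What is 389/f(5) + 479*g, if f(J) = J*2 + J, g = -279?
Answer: -2004226/15 ≈ -1.3362e+5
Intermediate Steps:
f(J) = 3*J (f(J) = 2*J + J = 3*J)
389/f(5) + 479*g = 389/((3*5)) + 479*(-279) = 389/15 - 133641 = -2004226/15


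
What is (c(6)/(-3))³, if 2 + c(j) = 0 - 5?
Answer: 343/27 ≈ 12.704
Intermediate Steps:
c(j) = -7 (c(j) = -2 + (0 - 5) = -2 - 5 = -7)
(c(6)/(-3))³ = (-7/(-3))³ = (-7*(-⅓))³ = (7/3)³ = 343/27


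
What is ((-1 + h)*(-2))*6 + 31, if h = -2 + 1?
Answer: 55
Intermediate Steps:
h = -1
((-1 + h)*(-2))*6 + 31 = ((-1 - 1)*(-2))*6 + 31 = -2*(-2)*6 + 31 = 4*6 + 31 = 24 + 31 = 55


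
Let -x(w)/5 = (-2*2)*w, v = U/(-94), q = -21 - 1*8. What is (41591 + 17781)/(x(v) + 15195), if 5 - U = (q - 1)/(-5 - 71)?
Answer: 13254799/3392065 ≈ 3.9076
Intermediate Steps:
q = -29 (q = -21 - 8 = -29)
U = 175/38 (U = 5 - (-29 - 1)/(-5 - 71) = 5 - (-30)/(-76) = 5 - (-30)*(-1)/76 = 5 - 1*15/38 = 5 - 15/38 = 175/38 ≈ 4.6053)
v = -175/3572 (v = (175/38)/(-94) = (175/38)*(-1/94) = -175/3572 ≈ -0.048992)
x(w) = 20*w (x(w) = -5*(-2*2)*w = -(-20)*w = 20*w)
(41591 + 17781)/(x(v) + 15195) = (41591 + 17781)/(20*(-175/3572) + 15195) = 59372/(-875/893 + 15195) = 59372/(13568260/893) = 59372*(893/13568260) = 13254799/3392065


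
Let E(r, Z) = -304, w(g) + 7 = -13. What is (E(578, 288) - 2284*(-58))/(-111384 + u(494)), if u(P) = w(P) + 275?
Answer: -44056/37043 ≈ -1.1893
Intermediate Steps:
w(g) = -20 (w(g) = -7 - 13 = -20)
u(P) = 255 (u(P) = -20 + 275 = 255)
(E(578, 288) - 2284*(-58))/(-111384 + u(494)) = (-304 - 2284*(-58))/(-111384 + 255) = (-304 + 132472)/(-111129) = 132168*(-1/111129) = -44056/37043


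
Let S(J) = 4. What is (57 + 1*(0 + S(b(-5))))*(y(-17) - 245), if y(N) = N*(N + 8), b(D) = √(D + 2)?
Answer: -5612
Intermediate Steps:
b(D) = √(2 + D)
y(N) = N*(8 + N)
(57 + 1*(0 + S(b(-5))))*(y(-17) - 245) = (57 + 1*(0 + 4))*(-17*(8 - 17) - 245) = (57 + 1*4)*(-17*(-9) - 245) = (57 + 4)*(153 - 245) = 61*(-92) = -5612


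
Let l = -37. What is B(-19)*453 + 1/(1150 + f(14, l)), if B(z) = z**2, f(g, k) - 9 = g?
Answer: 191824210/1173 ≈ 1.6353e+5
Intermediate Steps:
f(g, k) = 9 + g
B(-19)*453 + 1/(1150 + f(14, l)) = (-19)**2*453 + 1/(1150 + (9 + 14)) = 361*453 + 1/(1150 + 23) = 163533 + 1/1173 = 191824210/1173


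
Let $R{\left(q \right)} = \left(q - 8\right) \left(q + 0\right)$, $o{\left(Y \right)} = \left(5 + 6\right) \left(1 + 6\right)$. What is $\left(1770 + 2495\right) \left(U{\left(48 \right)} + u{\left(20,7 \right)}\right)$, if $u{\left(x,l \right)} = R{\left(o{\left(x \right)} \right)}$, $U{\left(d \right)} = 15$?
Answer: $22723920$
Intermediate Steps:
$o{\left(Y \right)} = 77$ ($o{\left(Y \right)} = 11 \cdot 7 = 77$)
$R{\left(q \right)} = q \left(-8 + q\right)$ ($R{\left(q \right)} = \left(-8 + q\right) q = q \left(-8 + q\right)$)
$u{\left(x,l \right)} = 5313$ ($u{\left(x,l \right)} = 77 \left(-8 + 77\right) = 77 \cdot 69 = 5313$)
$\left(1770 + 2495\right) \left(U{\left(48 \right)} + u{\left(20,7 \right)}\right) = \left(1770 + 2495\right) \left(15 + 5313\right) = 4265 \cdot 5328 = 22723920$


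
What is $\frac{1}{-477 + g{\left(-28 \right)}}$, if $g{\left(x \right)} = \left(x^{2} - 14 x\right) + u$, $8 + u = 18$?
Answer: $\frac{1}{709} \approx 0.0014104$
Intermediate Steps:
$u = 10$ ($u = -8 + 18 = 10$)
$g{\left(x \right)} = 10 + x^{2} - 14 x$ ($g{\left(x \right)} = \left(x^{2} - 14 x\right) + 10 = 10 + x^{2} - 14 x$)
$\frac{1}{-477 + g{\left(-28 \right)}} = \frac{1}{-477 + \left(10 + \left(-28\right)^{2} - -392\right)} = \frac{1}{-477 + \left(10 + 784 + 392\right)} = \frac{1}{-477 + 1186} = \frac{1}{709}$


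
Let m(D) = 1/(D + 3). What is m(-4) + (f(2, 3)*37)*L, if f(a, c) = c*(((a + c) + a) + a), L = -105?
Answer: -104896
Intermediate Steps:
f(a, c) = c*(c + 3*a) (f(a, c) = c*((c + 2*a) + a) = c*(c + 3*a))
m(D) = 1/(3 + D)
m(-4) + (f(2, 3)*37)*L = 1/(3 - 4) + ((3*(3 + 3*2))*37)*(-105) = 1/(-1) + ((3*(3 + 6))*37)*(-105) = -1 + ((3*9)*37)*(-105) = -1 + (27*37)*(-105) = -1 + 999*(-105) = -1 - 104895 = -104896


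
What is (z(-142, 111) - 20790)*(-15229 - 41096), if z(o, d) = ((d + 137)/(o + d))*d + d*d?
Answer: 527033025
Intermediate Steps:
z(o, d) = d**2 + d*(137 + d)/(d + o) (z(o, d) = ((137 + d)/(d + o))*d + d**2 = d*(137 + d)/(d + o) + d**2 = d**2 + d*(137 + d)/(d + o))
(z(-142, 111) - 20790)*(-15229 - 41096) = (111*(137 + 111 + 111**2 + 111*(-142))/(111 - 142) - 20790)*(-15229 - 41096) = (111*(137 + 111 + 12321 - 15762)/(-31) - 20790)*(-56325) = (111*(-1/31)*(-3193) - 20790)*(-56325) = (11433 - 20790)*(-56325) = -9357*(-56325) = 527033025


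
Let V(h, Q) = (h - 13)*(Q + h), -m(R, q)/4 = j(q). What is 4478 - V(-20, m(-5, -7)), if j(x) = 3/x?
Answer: 27122/7 ≈ 3874.6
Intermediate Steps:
m(R, q) = -12/q
V(h, Q) = (-13 + h)*(Q + h)
4478 - V(-20, m(-5, -7)) = 4478 - ((-20)**2 - (-156)/(-7) - 13*(-20) - 12/(-7)*(-20)) = 4478 - (400 - (-156)*(-1)/7 + 260 - 12*(-1/7)*(-20)) = 4478 - (400 - 13*12/7 + 260 + (12/7)*(-20)) = 4478 - (400 - 156/7 + 260 - 240/7) = 4478 - 1*4224/7 = 4478 - 4224/7 = 27122/7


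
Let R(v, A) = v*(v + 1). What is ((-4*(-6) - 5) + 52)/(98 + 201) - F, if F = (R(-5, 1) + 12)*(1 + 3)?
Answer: -38201/299 ≈ -127.76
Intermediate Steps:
R(v, A) = v*(1 + v)
F = 128 (F = (-5*(1 - 5) + 12)*(1 + 3) = (-5*(-4) + 12)*4 = (20 + 12)*4 = 32*4 = 128)
((-4*(-6) - 5) + 52)/(98 + 201) - F = ((-4*(-6) - 5) + 52)/(98 + 201) - 1*128 = ((24 - 5) + 52)/299 - 128 = (19 + 52)*(1/299) - 128 = 71*(1/299) - 128 = 71/299 - 128 = -38201/299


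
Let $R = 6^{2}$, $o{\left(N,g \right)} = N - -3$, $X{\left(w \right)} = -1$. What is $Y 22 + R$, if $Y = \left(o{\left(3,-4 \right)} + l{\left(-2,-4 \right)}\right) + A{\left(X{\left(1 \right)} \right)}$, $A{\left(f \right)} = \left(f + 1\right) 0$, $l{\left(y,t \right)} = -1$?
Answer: $146$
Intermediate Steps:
$o{\left(N,g \right)} = 3 + N$ ($o{\left(N,g \right)} = N + 3 = 3 + N$)
$A{\left(f \right)} = 0$ ($A{\left(f \right)} = \left(1 + f\right) 0 = 0$)
$R = 36$
$Y = 5$ ($Y = \left(\left(3 + 3\right) - 1\right) + 0 = \left(6 - 1\right) + 0 = 5 + 0 = 5$)
$Y 22 + R = 5 \cdot 22 + 36 = 110 + 36 = 146$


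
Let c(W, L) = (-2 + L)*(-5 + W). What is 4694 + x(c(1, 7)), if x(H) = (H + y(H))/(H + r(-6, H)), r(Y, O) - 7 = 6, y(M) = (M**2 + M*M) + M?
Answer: 32098/7 ≈ 4585.4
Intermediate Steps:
c(W, L) = (-5 + W)*(-2 + L)
y(M) = M + 2*M**2 (y(M) = (M**2 + M**2) + M = 2*M**2 + M = M + 2*M**2)
r(Y, O) = 13 (r(Y, O) = 7 + 6 = 13)
x(H) = (H + H*(1 + 2*H))/(13 + H) (x(H) = (H + H*(1 + 2*H))/(H + 13) = (H + H*(1 + 2*H))/(13 + H))
4694 + x(c(1, 7)) = 4694 + 2*(10 - 5*7 - 2*1 + 7*1)*(1 + (10 - 5*7 - 2*1 + 7*1))/(13 + (10 - 5*7 - 2*1 + 7*1)) = 4694 + 2*(10 - 35 - 2 + 7)*(1 + (10 - 35 - 2 + 7))/(13 + (10 - 35 - 2 + 7)) = 4694 + 2*(-20)*(1 - 20)/(13 - 20) = 4694 + 2*(-20)*(-19)/(-7) = 4694 + 2*(-20)*(-1/7)*(-19) = 4694 - 760/7 = 32098/7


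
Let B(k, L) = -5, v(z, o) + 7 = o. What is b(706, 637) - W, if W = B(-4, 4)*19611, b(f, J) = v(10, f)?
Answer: 98754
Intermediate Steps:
v(z, o) = -7 + o
b(f, J) = -7 + f
W = -98055 (W = -5*19611 = -98055)
b(706, 637) - W = (-7 + 706) - 1*(-98055) = 699 + 98055 = 98754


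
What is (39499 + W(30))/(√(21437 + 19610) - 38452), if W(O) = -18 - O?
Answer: -1516969852/1478515257 - 39451*√41047/1478515257 ≈ -1.0314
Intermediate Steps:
(39499 + W(30))/(√(21437 + 19610) - 38452) = (39499 + (-18 - 1*30))/(√(21437 + 19610) - 38452) = (39499 + (-18 - 30))/(√41047 - 38452) = (39499 - 48)/(-38452 + √41047) = 39451/(-38452 + √41047)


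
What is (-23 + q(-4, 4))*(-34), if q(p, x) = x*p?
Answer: 1326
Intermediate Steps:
q(p, x) = p*x
(-23 + q(-4, 4))*(-34) = (-23 - 4*4)*(-34) = (-23 - 16)*(-34) = -39*(-34) = 1326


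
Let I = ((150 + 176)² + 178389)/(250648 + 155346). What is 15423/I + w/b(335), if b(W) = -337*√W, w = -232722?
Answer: 368332086/16745 + 232722*√335/112895 ≈ 22034.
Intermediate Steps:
I = 16745/23882 (I = (326² + 178389)/405994 = (106276 + 178389)*(1/405994) = 284665*(1/405994) = 16745/23882 ≈ 0.70116)
15423/I + w/b(335) = 15423/(16745/23882) - 232722*(-√335/112895) = 15423*(23882/16745) - (-232722)*√335/112895 = 368332086/16745 + 232722*√335/112895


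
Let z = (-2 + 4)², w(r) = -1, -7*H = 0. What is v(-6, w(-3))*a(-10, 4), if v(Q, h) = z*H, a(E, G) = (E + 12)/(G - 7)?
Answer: 0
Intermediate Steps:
H = 0 (H = -⅐*0 = 0)
z = 4 (z = 2² = 4)
a(E, G) = (12 + E)/(-7 + G)
v(Q, h) = 0 (v(Q, h) = 4*0 = 0)
v(-6, w(-3))*a(-10, 4) = 0*((12 - 10)/(-7 + 4)) = 0*(2/(-3)) = 0*(-⅓*2) = 0*(-⅔) = 0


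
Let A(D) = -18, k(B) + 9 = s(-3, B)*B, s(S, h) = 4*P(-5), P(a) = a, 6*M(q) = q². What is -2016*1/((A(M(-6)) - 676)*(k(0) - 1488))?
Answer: -336/173153 ≈ -0.0019405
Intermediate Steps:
M(q) = q²/6
s(S, h) = -20 (s(S, h) = 4*(-5) = -20)
k(B) = -9 - 20*B
-2016*1/((A(M(-6)) - 676)*(k(0) - 1488)) = -2016*1/((-18 - 676)*((-9 - 20*0) - 1488)) = -2016*(-1/(694*((-9 + 0) - 1488))) = -2016*(-1/(694*(-9 - 1488))) = -2016/((-694*(-1497))) = -2016/1038918 = -2016*1/1038918 = -336/173153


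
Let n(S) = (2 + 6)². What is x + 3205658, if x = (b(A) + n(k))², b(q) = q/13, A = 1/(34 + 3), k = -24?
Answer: 742611956763/231361 ≈ 3.2098e+6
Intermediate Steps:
A = 1/37 ≈ 0.027027
b(q) = q/13 (b(q) = q*(1/13) = q/13)
n(S) = 64 (n(S) = 8² = 64)
x = 947716225/231361 (x = ((1/13)*(1/37) + 64)² = (1/481 + 64)² = (30785/481)² = 947716225/231361 ≈ 4096.3)
x + 3205658 = 947716225/231361 + 3205658 = 742611956763/231361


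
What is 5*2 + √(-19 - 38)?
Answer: 10 + I*√57 ≈ 10.0 + 7.5498*I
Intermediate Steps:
5*2 + √(-19 - 38) = 10 + √(-57) = 10 + I*√57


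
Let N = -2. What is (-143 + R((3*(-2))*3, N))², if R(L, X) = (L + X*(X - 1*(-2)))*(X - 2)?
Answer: 5041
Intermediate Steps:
R(L, X) = (-2 + X)*(L + X*(2 + X)) (R(L, X) = (L + X*(X + 2))*(-2 + X) = (L + X*(2 + X))*(-2 + X) = (-2 + X)*(L + X*(2 + X)))
(-143 + R((3*(-2))*3, N))² = (-143 + ((-2)³ - 4*(-2) - 2*3*(-2)*3 + ((3*(-2))*3)*(-2)))² = (-143 + (-8 + 8 - (-12)*3 - 6*3*(-2)))² = (-143 + (-8 + 8 - 2*(-18) - 18*(-2)))² = (-143 + (-8 + 8 + 36 + 36))² = (-143 + 72)² = (-71)² = 5041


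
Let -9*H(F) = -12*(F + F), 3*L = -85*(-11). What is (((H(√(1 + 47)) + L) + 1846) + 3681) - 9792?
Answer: -11860/3 + 32*√3/3 ≈ -3934.9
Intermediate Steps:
L = 935/3 (L = (-85*(-11))/3 = (⅓)*935 = 935/3 ≈ 311.67)
H(F) = 8*F/3 (H(F) = -(-4)*(F + F)/3 = -(-4)*2*F/3 = -(-8)*F/3 = 8*F/3)
(((H(√(1 + 47)) + L) + 1846) + 3681) - 9792 = (((8*√(1 + 47)/3 + 935/3) + 1846) + 3681) - 9792 = (((8*√48/3 + 935/3) + 1846) + 3681) - 9792 = (((8*(4*√3)/3 + 935/3) + 1846) + 3681) - 9792 = (((32*√3/3 + 935/3) + 1846) + 3681) - 9792 = (((935/3 + 32*√3/3) + 1846) + 3681) - 9792 = ((6473/3 + 32*√3/3) + 3681) - 9792 = (17516/3 + 32*√3/3) - 9792 = -11860/3 + 32*√3/3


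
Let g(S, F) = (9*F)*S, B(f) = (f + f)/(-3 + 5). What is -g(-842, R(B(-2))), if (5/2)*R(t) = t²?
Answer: 60624/5 ≈ 12125.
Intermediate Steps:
B(f) = f (B(f) = (2*f)/2 = (2*f)*(½) = f)
R(t) = 2*t²/5
g(S, F) = 9*F*S
-g(-842, R(B(-2))) = -9*(⅖)*(-2)²*(-842) = -9*(⅖)*4*(-842) = -9*8*(-842)/5 = -1*(-60624/5) = 60624/5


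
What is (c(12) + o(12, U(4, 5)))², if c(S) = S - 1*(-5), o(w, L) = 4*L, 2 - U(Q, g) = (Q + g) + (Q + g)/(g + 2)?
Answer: 12769/49 ≈ 260.59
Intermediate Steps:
U(Q, g) = 2 - Q - g - (Q + g)/(2 + g) (U(Q, g) = 2 - ((Q + g) + (Q + g)/(g + 2)) = 2 - ((Q + g) + (Q + g)/(2 + g)) = 2 - (Q + g + (Q + g)/(2 + g)) = 2 + (-Q - g - (Q + g)/(2 + g)) = 2 - Q - g - (Q + g)/(2 + g))
c(S) = 5 + S (c(S) = S + 5 = 5 + S)
(c(12) + o(12, U(4, 5)))² = ((5 + 12) + 4*((4 - 1*5 - 1*5² - 3*4 - 1*4*5)/(2 + 5)))² = (17 + 4*((4 - 5 - 1*25 - 12 - 20)/7))² = (17 + 4*((4 - 5 - 25 - 12 - 20)/7))² = (17 + 4*((⅐)*(-58)))² = (17 + 4*(-58/7))² = (17 - 232/7)² = (-113/7)² = 12769/49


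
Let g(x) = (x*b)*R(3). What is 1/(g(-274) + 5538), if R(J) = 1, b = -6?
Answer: 1/7182 ≈ 0.00013924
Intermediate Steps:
g(x) = -6*x (g(x) = (x*(-6))*1 = -6*x*1 = -6*x)
1/(g(-274) + 5538) = 1/(-6*(-274) + 5538) = 1/(1644 + 5538) = 1/7182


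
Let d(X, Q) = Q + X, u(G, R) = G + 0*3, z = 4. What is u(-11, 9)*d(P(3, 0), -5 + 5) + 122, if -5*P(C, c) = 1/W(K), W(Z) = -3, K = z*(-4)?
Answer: 1819/15 ≈ 121.27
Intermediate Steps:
K = -16 (K = 4*(-4) = -16)
u(G, R) = G (u(G, R) = G + 0 = G)
P(C, c) = 1/15 (P(C, c) = -⅕/(-3) = -⅕*(-⅓) = 1/15)
u(-11, 9)*d(P(3, 0), -5 + 5) + 122 = -11*((-5 + 5) + 1/15) + 122 = -11*(0 + 1/15) + 122 = -11*1/15 + 122 = -11/15 + 122 = 1819/15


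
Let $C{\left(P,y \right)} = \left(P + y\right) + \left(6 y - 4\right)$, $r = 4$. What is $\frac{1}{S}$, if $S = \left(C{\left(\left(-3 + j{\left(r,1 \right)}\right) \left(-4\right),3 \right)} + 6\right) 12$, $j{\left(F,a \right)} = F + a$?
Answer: $\frac{1}{180} \approx 0.0055556$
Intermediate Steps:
$C{\left(P,y \right)} = -4 + P + 7 y$ ($C{\left(P,y \right)} = \left(P + y\right) + \left(-4 + 6 y\right) = -4 + P + 7 y$)
$S = 180$ ($S = \left(\left(-4 + \left(-3 + \left(4 + 1\right)\right) \left(-4\right) + 7 \cdot 3\right) + 6\right) 12 = \left(\left(-4 + \left(-3 + 5\right) \left(-4\right) + 21\right) + 6\right) 12 = \left(\left(-4 + 2 \left(-4\right) + 21\right) + 6\right) 12 = \left(\left(-4 - 8 + 21\right) + 6\right) 12 = \left(9 + 6\right) 12 = 15 \cdot 12 = 180$)
$\frac{1}{S} = \frac{1}{180}$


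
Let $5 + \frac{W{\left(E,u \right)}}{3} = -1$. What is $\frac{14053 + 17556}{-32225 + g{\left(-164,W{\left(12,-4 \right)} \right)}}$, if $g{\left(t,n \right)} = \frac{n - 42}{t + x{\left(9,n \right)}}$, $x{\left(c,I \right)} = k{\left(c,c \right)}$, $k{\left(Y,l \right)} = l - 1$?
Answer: $- \frac{410917}{418920} \approx -0.9809$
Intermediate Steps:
$W{\left(E,u \right)} = -18$ ($W{\left(E,u \right)} = -15 + 3 \left(-1\right) = -15 - 3 = -18$)
$k{\left(Y,l \right)} = -1 + l$
$x{\left(c,I \right)} = -1 + c$
$g{\left(t,n \right)} = \frac{-42 + n}{8 + t}$ ($g{\left(t,n \right)} = \frac{n - 42}{t + \left(-1 + 9\right)} = \frac{-42 + n}{t + 8} = \frac{-42 + n}{8 + t}$)
$\frac{14053 + 17556}{-32225 + g{\left(-164,W{\left(12,-4 \right)} \right)}} = \frac{14053 + 17556}{-32225 + \frac{-42 - 18}{8 - 164}} = \frac{31609}{-32225 + \frac{1}{-156} \left(-60\right)} = \frac{31609}{-32225 - - \frac{5}{13}} = \frac{31609}{-32225 + \frac{5}{13}} = \frac{31609}{- \frac{418920}{13}} = 31609 \left(- \frac{13}{418920}\right) = - \frac{410917}{418920}$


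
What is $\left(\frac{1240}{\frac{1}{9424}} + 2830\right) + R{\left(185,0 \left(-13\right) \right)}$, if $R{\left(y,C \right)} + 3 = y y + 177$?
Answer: $11722989$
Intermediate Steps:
$R{\left(y,C \right)} = 174 + y^{2}$ ($R{\left(y,C \right)} = -3 + \left(y y + 177\right) = -3 + \left(y^{2} + 177\right) = -3 + \left(177 + y^{2}\right) = 174 + y^{2}$)
$\left(\frac{1240}{\frac{1}{9424}} + 2830\right) + R{\left(185,0 \left(-13\right) \right)} = \left(\frac{1240}{\frac{1}{9424}} + 2830\right) + \left(174 + 185^{2}\right) = \left(1240 \frac{1}{\frac{1}{9424}} + 2830\right) + \left(174 + 34225\right) = \left(1240 \cdot 9424 + 2830\right) + 34399 = \left(11685760 + 2830\right) + 34399 = 11688590 + 34399 = 11722989$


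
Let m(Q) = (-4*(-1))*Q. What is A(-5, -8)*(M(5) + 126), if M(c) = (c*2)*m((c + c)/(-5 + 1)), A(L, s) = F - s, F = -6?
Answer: 52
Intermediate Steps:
A(L, s) = -6 - s
m(Q) = 4*Q
M(c) = -4*c**2 (M(c) = (c*2)*(4*((c + c)/(-5 + 1))) = (2*c)*(4*((2*c)/(-4))) = (2*c)*(4*((2*c)*(-1/4))) = (2*c)*(4*(-c/2)) = (2*c)*(-2*c) = -4*c**2)
A(-5, -8)*(M(5) + 126) = (-6 - 1*(-8))*(-4*5**2 + 126) = (-6 + 8)*(-4*25 + 126) = 2*(-100 + 126) = 2*26 = 52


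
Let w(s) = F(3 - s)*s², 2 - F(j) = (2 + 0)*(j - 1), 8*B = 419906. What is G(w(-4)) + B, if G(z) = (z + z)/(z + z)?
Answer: 209957/4 ≈ 52489.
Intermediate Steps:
B = 209953/4 (B = (⅛)*419906 = 209953/4 ≈ 52488.)
F(j) = 4 - 2*j (F(j) = 2 - (2 + 0)*(j - 1) = 2 - 2*(-1 + j) = 2 - (-2 + 2*j) = 2 + (2 - 2*j) = 4 - 2*j)
w(s) = s²*(-2 + 2*s) (w(s) = (4 - 2*(3 - s))*s² = (4 + (-6 + 2*s))*s² = (-2 + 2*s)*s² = s²*(-2 + 2*s))
G(z) = 1 (G(z) = (2*z)/((2*z)) = (2*z)*(1/(2*z)) = 1)
G(w(-4)) + B = 1 + 209953/4 = 209957/4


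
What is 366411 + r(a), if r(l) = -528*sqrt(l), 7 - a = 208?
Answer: 366411 - 528*I*sqrt(201) ≈ 3.6641e+5 - 7485.7*I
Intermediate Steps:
a = -201 (a = 7 - 1*208 = 7 - 208 = -201)
366411 + r(a) = 366411 - 528*I*sqrt(201)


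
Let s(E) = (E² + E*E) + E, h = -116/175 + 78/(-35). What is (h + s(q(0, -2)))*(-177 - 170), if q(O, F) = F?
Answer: -188768/175 ≈ -1078.7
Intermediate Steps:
h = -506/175 (h = -116*1/175 + 78*(-1/35) = -116/175 - 78/35 = -506/175 ≈ -2.8914)
s(E) = E + 2*E² (s(E) = (E² + E²) + E = 2*E² + E = E + 2*E²)
(h + s(q(0, -2)))*(-177 - 170) = (-506/175 - 2*(1 + 2*(-2)))*(-177 - 170) = (-506/175 - 2*(1 - 4))*(-347) = (-506/175 - 2*(-3))*(-347) = (-506/175 + 6)*(-347) = (544/175)*(-347) = -188768/175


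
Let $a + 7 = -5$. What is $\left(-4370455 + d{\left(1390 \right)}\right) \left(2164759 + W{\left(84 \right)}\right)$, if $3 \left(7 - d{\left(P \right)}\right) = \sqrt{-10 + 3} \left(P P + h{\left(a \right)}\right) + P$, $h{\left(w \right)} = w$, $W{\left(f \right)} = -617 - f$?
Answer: $- \frac{28376716914572}{3} - \frac{4181150493104 i \sqrt{7}}{3} \approx -9.4589 \cdot 10^{12} - 3.6874 \cdot 10^{12} i$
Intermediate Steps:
$a = -12$ ($a = -7 - 5 = -12$)
$d{\left(P \right)} = 7 - \frac{P}{3} - \frac{i \sqrt{7} \left(-12 + P^{2}\right)}{3}$ ($d{\left(P \right)} = 7 - \frac{\sqrt{-10 + 3} \left(P P - 12\right) + P}{3} = 7 - \frac{\sqrt{-7} \left(P^{2} - 12\right) + P}{3} = 7 - \frac{i \sqrt{7} \left(-12 + P^{2}\right) + P}{3} = 7 - \frac{P + i \sqrt{7} \left(-12 + P^{2}\right)}{3} = 7 - \left(\frac{P}{3} + \frac{i \sqrt{7} \left(-12 + P^{2}\right)}{3}\right) = 7 - \frac{P}{3} - \frac{i \sqrt{7} \left(-12 + P^{2}\right)}{3}$)
$\left(-4370455 + d{\left(1390 \right)}\right) \left(2164759 + W{\left(84 \right)}\right) = \left(-4370455 + \left(7 - \frac{1390}{3} + 4 i \sqrt{7} - \frac{i \sqrt{7} \cdot 1390^{2}}{3}\right)\right) \left(2164759 - 701\right) = \left(-4370455 + \left(7 - \frac{1390}{3} + 4 i \sqrt{7} - \frac{1}{3} i \sqrt{7} \cdot 1932100\right)\right) \left(2164759 - 701\right) = \left(-4370455 + \left(7 - \frac{1390}{3} + 4 i \sqrt{7} - \frac{1932100 i \sqrt{7}}{3}\right)\right) \left(2164759 - 701\right) = \left(-4370455 - \left(\frac{1369}{3} + \frac{1932088 i \sqrt{7}}{3}\right)\right) 2164058 = \left(- \frac{13112734}{3} - \frac{1932088 i \sqrt{7}}{3}\right) 2164058 = - \frac{28376716914572}{3} - \frac{4181150493104 i \sqrt{7}}{3}$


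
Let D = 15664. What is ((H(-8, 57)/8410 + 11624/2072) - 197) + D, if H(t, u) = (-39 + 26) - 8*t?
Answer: 33702297669/2178190 ≈ 15473.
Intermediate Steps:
H(t, u) = -13 - 8*t
((H(-8, 57)/8410 + 11624/2072) - 197) + D = (((-13 - 8*(-8))/8410 + 11624/2072) - 197) + 15664 = (((-13 + 64)*(1/8410) + 11624*(1/2072)) - 197) + 15664 = ((51*(1/8410) + 1453/259) - 197) + 15664 = ((51/8410 + 1453/259) - 197) + 15664 = (12232939/2178190 - 197) + 15664 = -416870491/2178190 + 15664 = 33702297669/2178190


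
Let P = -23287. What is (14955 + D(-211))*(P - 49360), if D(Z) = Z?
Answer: -1071107368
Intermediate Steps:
(14955 + D(-211))*(P - 49360) = (14955 - 211)*(-23287 - 49360) = 14744*(-72647) = -1071107368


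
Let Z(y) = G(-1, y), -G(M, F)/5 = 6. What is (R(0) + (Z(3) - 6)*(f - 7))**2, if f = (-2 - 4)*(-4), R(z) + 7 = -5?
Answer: 389376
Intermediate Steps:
G(M, F) = -30 (G(M, F) = -5*6 = -30)
Z(y) = -30
R(z) = -12 (R(z) = -7 - 5 = -12)
f = 24 (f = -6*(-4) = 24)
(R(0) + (Z(3) - 6)*(f - 7))**2 = (-12 + (-30 - 6)*(24 - 7))**2 = (-12 - 36*17)**2 = (-12 - 612)**2 = (-624)**2 = 389376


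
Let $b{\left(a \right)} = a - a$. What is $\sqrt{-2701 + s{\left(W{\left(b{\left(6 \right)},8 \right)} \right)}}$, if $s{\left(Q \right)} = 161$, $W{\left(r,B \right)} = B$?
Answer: $2 i \sqrt{635} \approx 50.398 i$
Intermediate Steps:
$b{\left(a \right)} = 0$
$\sqrt{-2701 + s{\left(W{\left(b{\left(6 \right)},8 \right)} \right)}} = \sqrt{-2701 + 161} = \sqrt{-2540} = 2 i \sqrt{635}$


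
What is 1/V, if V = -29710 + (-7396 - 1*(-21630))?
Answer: -1/15476 ≈ -6.4616e-5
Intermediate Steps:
V = -15476 (V = -29710 + (-7396 + 21630) = -29710 + 14234 = -15476)
1/V = 1/(-15476) = -1/15476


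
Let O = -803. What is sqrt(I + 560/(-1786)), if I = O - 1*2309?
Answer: 4*I*sqrt(155119458)/893 ≈ 55.788*I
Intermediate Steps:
I = -3112 (I = -803 - 1*2309 = -803 - 2309 = -3112)
sqrt(I + 560/(-1786)) = sqrt(-3112 + 560/(-1786)) = sqrt(-3112 + 560*(-1/1786)) = sqrt(-3112 - 280/893) = sqrt(-2779296/893) = 4*I*sqrt(155119458)/893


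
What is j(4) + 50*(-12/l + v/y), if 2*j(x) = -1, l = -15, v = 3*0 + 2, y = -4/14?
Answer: -621/2 ≈ -310.50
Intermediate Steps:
y = -2/7 (y = -4*1/14 = -2/7 ≈ -0.28571)
v = 2 (v = 0 + 2 = 2)
j(x) = -1/2 (j(x) = (1/2)*(-1) = -1/2)
j(4) + 50*(-12/l + v/y) = -1/2 + 50*(-12/(-15) + 2/(-2/7)) = -1/2 + 50*(-12*(-1/15) + 2*(-7/2)) = -1/2 + 50*(4/5 - 7) = -1/2 + 50*(-31/5) = -1/2 - 310 = -621/2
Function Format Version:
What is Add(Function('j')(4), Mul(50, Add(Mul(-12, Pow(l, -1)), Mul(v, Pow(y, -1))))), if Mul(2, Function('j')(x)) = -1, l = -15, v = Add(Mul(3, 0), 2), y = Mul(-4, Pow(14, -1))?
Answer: Rational(-621, 2) ≈ -310.50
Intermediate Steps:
y = Rational(-2, 7) (y = Mul(-4, Rational(1, 14)) = Rational(-2, 7) ≈ -0.28571)
v = 2 (v = Add(0, 2) = 2)
Function('j')(x) = Rational(-1, 2) (Function('j')(x) = Mul(Rational(1, 2), -1) = Rational(-1, 2))
Add(Function('j')(4), Mul(50, Add(Mul(-12, Pow(l, -1)), Mul(v, Pow(y, -1))))) = Add(Rational(-1, 2), Mul(50, Add(Mul(-12, Pow(-15, -1)), Mul(2, Pow(Rational(-2, 7), -1))))) = Add(Rational(-1, 2), Mul(50, Add(Mul(-12, Rational(-1, 15)), Mul(2, Rational(-7, 2))))) = Add(Rational(-1, 2), Mul(50, Add(Rational(4, 5), -7))) = Add(Rational(-1, 2), Mul(50, Rational(-31, 5))) = Add(Rational(-1, 2), -310) = Rational(-621, 2)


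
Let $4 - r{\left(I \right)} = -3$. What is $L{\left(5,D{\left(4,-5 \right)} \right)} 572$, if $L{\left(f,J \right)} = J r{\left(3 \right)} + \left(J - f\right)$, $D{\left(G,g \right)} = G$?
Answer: $15444$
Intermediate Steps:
$r{\left(I \right)} = 7$ ($r{\left(I \right)} = 4 - -3 = 4 + 3 = 7$)
$L{\left(f,J \right)} = - f + 8 J$ ($L{\left(f,J \right)} = J 7 + \left(J - f\right) = 7 J + \left(J - f\right) = - f + 8 J$)
$L{\left(5,D{\left(4,-5 \right)} \right)} 572 = \left(\left(-1\right) 5 + 8 \cdot 4\right) 572 = \left(-5 + 32\right) 572 = 27 \cdot 572 = 15444$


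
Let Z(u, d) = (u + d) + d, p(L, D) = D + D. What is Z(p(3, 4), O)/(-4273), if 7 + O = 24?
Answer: -42/4273 ≈ -0.0098292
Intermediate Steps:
O = 17 (O = -7 + 24 = 17)
p(L, D) = 2*D
Z(u, d) = u + 2*d (Z(u, d) = (d + u) + d = u + 2*d)
Z(p(3, 4), O)/(-4273) = (2*4 + 2*17)/(-4273) = (8 + 34)*(-1/4273) = 42*(-1/4273) = -42/4273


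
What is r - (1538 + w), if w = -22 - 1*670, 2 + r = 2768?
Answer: 1920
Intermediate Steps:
r = 2766 (r = -2 + 2768 = 2766)
w = -692 (w = -22 - 670 = -692)
r - (1538 + w) = 2766 - (1538 - 692) = 2766 - 1*846 = 2766 - 846 = 1920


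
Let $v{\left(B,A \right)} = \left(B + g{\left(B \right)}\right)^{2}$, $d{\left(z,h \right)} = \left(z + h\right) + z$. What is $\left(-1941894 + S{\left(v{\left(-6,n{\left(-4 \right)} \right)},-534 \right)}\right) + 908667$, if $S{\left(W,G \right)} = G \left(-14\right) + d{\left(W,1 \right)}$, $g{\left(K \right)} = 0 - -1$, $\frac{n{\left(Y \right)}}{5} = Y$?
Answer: $-1025700$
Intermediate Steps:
$n{\left(Y \right)} = 5 Y$
$d{\left(z,h \right)} = h + 2 z$ ($d{\left(z,h \right)} = \left(h + z\right) + z = h + 2 z$)
$g{\left(K \right)} = 1$ ($g{\left(K \right)} = 0 + 1 = 1$)
$v{\left(B,A \right)} = \left(1 + B\right)^{2}$ ($v{\left(B,A \right)} = \left(B + 1\right)^{2} = \left(1 + B\right)^{2}$)
$S{\left(W,G \right)} = 1 - 14 G + 2 W$ ($S{\left(W,G \right)} = G \left(-14\right) + \left(1 + 2 W\right) = - 14 G + \left(1 + 2 W\right) = 1 - 14 G + 2 W$)
$\left(-1941894 + S{\left(v{\left(-6,n{\left(-4 \right)} \right)},-534 \right)}\right) + 908667 = \left(-1941894 + \left(1 - -7476 + 2 \left(1 - 6\right)^{2}\right)\right) + 908667 = \left(-1941894 + \left(1 + 7476 + 2 \left(-5\right)^{2}\right)\right) + 908667 = \left(-1941894 + \left(1 + 7476 + 2 \cdot 25\right)\right) + 908667 = \left(-1941894 + \left(1 + 7476 + 50\right)\right) + 908667 = \left(-1941894 + 7527\right) + 908667 = -1934367 + 908667 = -1025700$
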